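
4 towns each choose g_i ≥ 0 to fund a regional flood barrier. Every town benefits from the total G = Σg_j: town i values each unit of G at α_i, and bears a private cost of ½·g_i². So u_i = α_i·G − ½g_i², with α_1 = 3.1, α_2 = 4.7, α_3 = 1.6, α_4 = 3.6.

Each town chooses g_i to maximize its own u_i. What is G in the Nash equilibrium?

Town i's FOC: ∂u_i/∂g_i = α_i − g_i = 0, so g_i* = α_i.
NE contributions = (3.1, 4.7, 1.6, 3.6); G = 13.

13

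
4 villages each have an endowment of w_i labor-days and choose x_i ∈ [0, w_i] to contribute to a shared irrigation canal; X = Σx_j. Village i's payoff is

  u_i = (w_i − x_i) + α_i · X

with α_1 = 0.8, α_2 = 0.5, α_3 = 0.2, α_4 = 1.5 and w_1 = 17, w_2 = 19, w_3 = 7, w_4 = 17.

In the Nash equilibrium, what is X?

∂u_i/∂x_i = α_i − 1, so village i contributes w_i if α_i > 1, else 0.
α_i > 1 for i ∈ {4}; NE contributions (0, 0, 0, 17), X = 17.

17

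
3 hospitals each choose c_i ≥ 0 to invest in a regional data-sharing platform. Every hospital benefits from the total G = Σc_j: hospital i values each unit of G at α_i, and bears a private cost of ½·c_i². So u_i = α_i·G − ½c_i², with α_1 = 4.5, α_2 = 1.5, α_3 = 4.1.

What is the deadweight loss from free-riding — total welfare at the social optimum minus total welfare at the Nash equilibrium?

70.66

Hospital i's FOC: ∂u_i/∂c_i = α_i − c_i = 0, so c_i* = α_i.
NE contributions = (4.5, 1.5, 4.1); G = 10.1.
W^NE = (Σα)·G − ½Σα_i² = 10.1² − ½·39.31 = 82.355.
Planner sets c_i = Σα_j = 10.1 for every i, so G^SO = 3·10.1 = 30.3.
W^SO = (Σα)·G^SO − ½·3·(Σα)² = (3/2)·10.1² = 153.015.
Deadweight loss = W^SO − W^NE = 70.66.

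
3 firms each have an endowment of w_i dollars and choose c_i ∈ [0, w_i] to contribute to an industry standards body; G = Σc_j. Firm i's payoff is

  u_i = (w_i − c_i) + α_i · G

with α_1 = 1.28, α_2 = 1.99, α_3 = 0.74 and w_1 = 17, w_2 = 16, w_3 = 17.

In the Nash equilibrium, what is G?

∂u_i/∂c_i = α_i − 1, so firm i contributes w_i if α_i > 1, else 0.
α_i > 1 for i ∈ {1, 2}; NE contributions (17, 16, 0), G = 33.

33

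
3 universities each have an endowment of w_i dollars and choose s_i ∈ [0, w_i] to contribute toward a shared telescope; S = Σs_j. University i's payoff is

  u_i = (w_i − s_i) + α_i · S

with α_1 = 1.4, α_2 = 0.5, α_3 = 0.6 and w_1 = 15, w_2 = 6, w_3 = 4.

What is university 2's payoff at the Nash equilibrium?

13.5

∂u_i/∂s_i = α_i − 1, so university i contributes w_i if α_i > 1, else 0.
α_i > 1 for i ∈ {1}; NE contributions (15, 0, 0), S = 15.
u_2 = (6 − 0) + 0.5·15 = 13.5.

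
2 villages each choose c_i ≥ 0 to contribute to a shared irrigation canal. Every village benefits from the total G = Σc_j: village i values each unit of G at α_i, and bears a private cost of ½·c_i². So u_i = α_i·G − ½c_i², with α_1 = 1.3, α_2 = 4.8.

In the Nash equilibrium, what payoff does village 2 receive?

17.76

Village i's FOC: ∂u_i/∂c_i = α_i − c_i = 0, so c_i* = α_i.
NE contributions = (1.3, 4.8); G = 6.1.
u_2 = α_2·G − ½·(c_2)² = 4.8·6.1 − ½·4.8² = 17.76.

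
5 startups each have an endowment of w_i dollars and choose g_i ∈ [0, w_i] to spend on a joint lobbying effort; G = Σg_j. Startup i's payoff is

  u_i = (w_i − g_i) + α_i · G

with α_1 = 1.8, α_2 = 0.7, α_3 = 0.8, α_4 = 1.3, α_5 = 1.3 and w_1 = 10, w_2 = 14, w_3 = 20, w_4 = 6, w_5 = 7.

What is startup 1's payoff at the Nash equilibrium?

∂u_i/∂g_i = α_i − 1, so startup i contributes w_i if α_i > 1, else 0.
α_i > 1 for i ∈ {1, 4, 5}; NE contributions (10, 0, 0, 6, 7), G = 23.
u_1 = (10 − 10) + 1.8·23 = 41.4.

41.4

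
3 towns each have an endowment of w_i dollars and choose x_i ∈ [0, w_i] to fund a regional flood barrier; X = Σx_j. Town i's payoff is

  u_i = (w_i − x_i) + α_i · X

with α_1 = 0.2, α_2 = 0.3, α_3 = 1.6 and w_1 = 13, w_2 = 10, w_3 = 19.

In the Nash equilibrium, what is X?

∂u_i/∂x_i = α_i − 1, so town i contributes w_i if α_i > 1, else 0.
α_i > 1 for i ∈ {3}; NE contributions (0, 0, 19), X = 19.

19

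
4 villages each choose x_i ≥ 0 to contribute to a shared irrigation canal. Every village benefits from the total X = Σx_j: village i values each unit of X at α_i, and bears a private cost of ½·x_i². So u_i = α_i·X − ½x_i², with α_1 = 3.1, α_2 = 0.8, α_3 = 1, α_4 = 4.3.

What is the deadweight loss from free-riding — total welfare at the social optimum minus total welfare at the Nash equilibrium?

99.51

Village i's FOC: ∂u_i/∂x_i = α_i − x_i = 0, so x_i* = α_i.
NE contributions = (3.1, 0.8, 1, 4.3); X = 9.2.
W^NE = (Σα)·X − ½Σα_i² = 9.2² − ½·29.74 = 69.77.
Planner sets x_i = Σα_j = 9.2 for every i, so X^SO = 4·9.2 = 36.8.
W^SO = (Σα)·X^SO − ½·4·(Σα)² = (4/2)·9.2² = 169.28.
Deadweight loss = W^SO − W^NE = 99.51.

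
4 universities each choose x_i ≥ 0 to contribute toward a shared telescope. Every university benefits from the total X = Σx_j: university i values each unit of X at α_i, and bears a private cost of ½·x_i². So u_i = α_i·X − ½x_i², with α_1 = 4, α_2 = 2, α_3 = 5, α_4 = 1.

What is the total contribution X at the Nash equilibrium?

University i's FOC: ∂u_i/∂x_i = α_i − x_i = 0, so x_i* = α_i.
NE contributions = (4, 2, 5, 1); X = 12.

12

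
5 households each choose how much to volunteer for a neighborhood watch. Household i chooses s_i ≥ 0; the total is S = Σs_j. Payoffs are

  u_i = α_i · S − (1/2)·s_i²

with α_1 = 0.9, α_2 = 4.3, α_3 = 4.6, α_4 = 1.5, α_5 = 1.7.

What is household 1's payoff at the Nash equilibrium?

Household i's FOC: ∂u_i/∂s_i = α_i − s_i = 0, so s_i* = α_i.
NE contributions = (0.9, 4.3, 4.6, 1.5, 1.7); S = 13.
u_1 = α_1·S − ½·(s_1)² = 0.9·13 − ½·0.9² = 11.295.

11.295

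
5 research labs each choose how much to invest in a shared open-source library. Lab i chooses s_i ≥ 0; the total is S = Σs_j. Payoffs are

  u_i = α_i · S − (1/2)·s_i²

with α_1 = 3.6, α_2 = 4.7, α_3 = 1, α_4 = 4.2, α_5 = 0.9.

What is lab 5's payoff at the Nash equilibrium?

Lab i's FOC: ∂u_i/∂s_i = α_i − s_i = 0, so s_i* = α_i.
NE contributions = (3.6, 4.7, 1, 4.2, 0.9); S = 14.4.
u_5 = α_5·S − ½·(s_5)² = 0.9·14.4 − ½·0.9² = 12.555.

12.555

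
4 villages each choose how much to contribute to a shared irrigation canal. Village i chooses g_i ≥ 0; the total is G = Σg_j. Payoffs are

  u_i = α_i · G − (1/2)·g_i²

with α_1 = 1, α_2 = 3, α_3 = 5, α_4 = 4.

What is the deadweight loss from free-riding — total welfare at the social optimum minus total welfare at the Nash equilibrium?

Village i's FOC: ∂u_i/∂g_i = α_i − g_i = 0, so g_i* = α_i.
NE contributions = (1, 3, 5, 4); G = 13.
W^NE = (Σα)·G − ½Σα_i² = 13² − ½·51 = 143.5.
Planner sets g_i = Σα_j = 13 for every i, so G^SO = 4·13 = 52.
W^SO = (Σα)·G^SO − ½·4·(Σα)² = (4/2)·13² = 338.
Deadweight loss = W^SO − W^NE = 194.5.

194.5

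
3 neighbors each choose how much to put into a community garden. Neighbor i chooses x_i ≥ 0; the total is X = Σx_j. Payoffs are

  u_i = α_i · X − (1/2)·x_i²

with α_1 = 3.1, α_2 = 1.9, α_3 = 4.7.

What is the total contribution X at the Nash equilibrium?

9.7

Neighbor i's FOC: ∂u_i/∂x_i = α_i − x_i = 0, so x_i* = α_i.
NE contributions = (3.1, 1.9, 4.7); X = 9.7.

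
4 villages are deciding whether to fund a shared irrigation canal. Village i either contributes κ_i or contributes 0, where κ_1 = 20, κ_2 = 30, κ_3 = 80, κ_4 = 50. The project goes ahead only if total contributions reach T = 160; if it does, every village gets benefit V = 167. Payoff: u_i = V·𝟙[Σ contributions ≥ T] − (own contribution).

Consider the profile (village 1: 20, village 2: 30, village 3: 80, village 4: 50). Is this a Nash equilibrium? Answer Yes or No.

No

Total = 180 ≥ 160: provided.
Village 1 (pledges 20, payoff 147): dropping to 0 → total 160, payoff 167. Profitable deviation.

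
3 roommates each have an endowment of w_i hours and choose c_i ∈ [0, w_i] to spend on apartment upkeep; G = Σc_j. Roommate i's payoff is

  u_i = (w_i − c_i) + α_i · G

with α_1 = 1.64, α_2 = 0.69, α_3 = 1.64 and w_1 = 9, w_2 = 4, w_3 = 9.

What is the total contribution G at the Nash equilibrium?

18

∂u_i/∂c_i = α_i − 1, so roommate i contributes w_i if α_i > 1, else 0.
α_i > 1 for i ∈ {1, 3}; NE contributions (9, 0, 9), G = 18.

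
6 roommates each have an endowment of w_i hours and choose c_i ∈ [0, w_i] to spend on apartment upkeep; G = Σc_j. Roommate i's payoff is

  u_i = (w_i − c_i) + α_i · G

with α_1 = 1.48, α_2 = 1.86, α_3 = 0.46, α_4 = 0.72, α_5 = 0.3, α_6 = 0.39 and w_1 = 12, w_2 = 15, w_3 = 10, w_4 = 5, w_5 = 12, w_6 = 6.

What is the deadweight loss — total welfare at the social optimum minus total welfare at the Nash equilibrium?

∂u_i/∂c_i = α_i − 1, so roommate i contributes w_i if α_i > 1, else 0.
α_i > 1 for i ∈ {1, 2}; NE contributions (12, 15, 0, 0, 0, 0), G = 27.
W^NE = Σw_i − G^NE + (Σα_i)·G^NE = 60 + 4.21·27 = 173.67.
Planner: ∂(Σu_j)/∂c_i = Σα_j − 1 = 4.21 > 0, so everyone contributes w_i; G^SO = 60, W^SO = 60 + 4.21·60 = 312.6.
Deadweight loss = 138.93.

138.93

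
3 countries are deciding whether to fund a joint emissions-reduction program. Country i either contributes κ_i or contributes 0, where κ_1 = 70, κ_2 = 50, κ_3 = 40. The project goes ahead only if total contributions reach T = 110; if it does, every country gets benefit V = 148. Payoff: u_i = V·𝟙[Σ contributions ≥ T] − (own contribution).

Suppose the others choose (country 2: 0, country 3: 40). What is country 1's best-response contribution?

Others' total = 40. Contributing 70 brings total to 110 ≥ 110: gain V − κ_1 = 78.
Best response: 70.

70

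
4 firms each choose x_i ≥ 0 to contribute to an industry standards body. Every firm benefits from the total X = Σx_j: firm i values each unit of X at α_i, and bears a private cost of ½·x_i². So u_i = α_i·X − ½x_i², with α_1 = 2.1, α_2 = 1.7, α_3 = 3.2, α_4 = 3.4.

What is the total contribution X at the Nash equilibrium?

10.4

Firm i's FOC: ∂u_i/∂x_i = α_i − x_i = 0, so x_i* = α_i.
NE contributions = (2.1, 1.7, 3.2, 3.4); X = 10.4.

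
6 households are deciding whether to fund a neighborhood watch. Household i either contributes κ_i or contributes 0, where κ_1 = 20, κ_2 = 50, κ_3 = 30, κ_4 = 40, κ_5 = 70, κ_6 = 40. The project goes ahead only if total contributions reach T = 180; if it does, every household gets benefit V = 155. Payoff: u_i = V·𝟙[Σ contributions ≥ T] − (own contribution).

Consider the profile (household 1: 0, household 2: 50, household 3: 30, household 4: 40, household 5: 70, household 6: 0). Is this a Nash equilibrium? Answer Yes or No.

Yes

Total = 190 ≥ 180: provided.
Household 1 (pledges 0, payoff 155): pledging 20 → total 210, payoff 135. No gain.
Household 2 (pledges 50, payoff 105): dropping to 0 → total 140, payoff 0. No gain.
Household 3 (pledges 30, payoff 125): dropping to 0 → total 160, payoff 0. No gain.
Household 4 (pledges 40, payoff 115): dropping to 0 → total 150, payoff 0. No gain.
Household 5 (pledges 70, payoff 85): dropping to 0 → total 120, payoff 0. No gain.
Household 6 (pledges 0, payoff 155): pledging 40 → total 230, payoff 115. No gain.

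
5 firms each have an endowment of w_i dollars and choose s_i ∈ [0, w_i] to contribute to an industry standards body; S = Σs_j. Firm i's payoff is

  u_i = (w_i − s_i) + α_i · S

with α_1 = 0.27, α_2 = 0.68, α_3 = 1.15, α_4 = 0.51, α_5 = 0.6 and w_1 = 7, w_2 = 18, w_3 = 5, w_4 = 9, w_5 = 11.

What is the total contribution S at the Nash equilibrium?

5

∂u_i/∂s_i = α_i − 1, so firm i contributes w_i if α_i > 1, else 0.
α_i > 1 for i ∈ {3}; NE contributions (0, 0, 5, 0, 0), S = 5.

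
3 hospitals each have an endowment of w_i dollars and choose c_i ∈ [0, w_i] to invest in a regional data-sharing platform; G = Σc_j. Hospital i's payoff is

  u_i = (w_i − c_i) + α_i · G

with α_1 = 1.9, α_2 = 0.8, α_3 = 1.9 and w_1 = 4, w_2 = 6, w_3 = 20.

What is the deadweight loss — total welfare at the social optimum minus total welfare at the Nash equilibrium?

∂u_i/∂c_i = α_i − 1, so hospital i contributes w_i if α_i > 1, else 0.
α_i > 1 for i ∈ {1, 3}; NE contributions (4, 0, 20), G = 24.
W^NE = Σw_i − G^NE + (Σα_i)·G^NE = 30 + 3.6·24 = 116.4.
Planner: ∂(Σu_j)/∂c_i = Σα_j − 1 = 3.6 > 0, so everyone contributes w_i; G^SO = 30, W^SO = 30 + 3.6·30 = 138.
Deadweight loss = 21.6.

21.6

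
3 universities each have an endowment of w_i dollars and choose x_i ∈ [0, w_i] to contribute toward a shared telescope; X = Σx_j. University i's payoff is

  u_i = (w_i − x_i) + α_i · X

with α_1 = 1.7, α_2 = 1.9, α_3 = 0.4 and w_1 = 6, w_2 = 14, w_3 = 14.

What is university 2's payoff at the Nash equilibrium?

∂u_i/∂x_i = α_i − 1, so university i contributes w_i if α_i > 1, else 0.
α_i > 1 for i ∈ {1, 2}; NE contributions (6, 14, 0), X = 20.
u_2 = (14 − 14) + 1.9·20 = 38.

38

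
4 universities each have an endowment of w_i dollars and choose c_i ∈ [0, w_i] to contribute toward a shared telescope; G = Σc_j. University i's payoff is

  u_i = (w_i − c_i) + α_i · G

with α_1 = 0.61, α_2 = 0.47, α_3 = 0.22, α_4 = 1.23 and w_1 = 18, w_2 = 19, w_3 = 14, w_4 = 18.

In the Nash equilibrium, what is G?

∂u_i/∂c_i = α_i − 1, so university i contributes w_i if α_i > 1, else 0.
α_i > 1 for i ∈ {4}; NE contributions (0, 0, 0, 18), G = 18.

18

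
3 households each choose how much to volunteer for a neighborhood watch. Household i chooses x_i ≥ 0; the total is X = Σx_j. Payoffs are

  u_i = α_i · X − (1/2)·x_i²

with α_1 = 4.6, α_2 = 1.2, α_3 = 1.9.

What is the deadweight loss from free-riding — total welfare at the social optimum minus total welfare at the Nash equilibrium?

42.75

Household i's FOC: ∂u_i/∂x_i = α_i − x_i = 0, so x_i* = α_i.
NE contributions = (4.6, 1.2, 1.9); X = 7.7.
W^NE = (Σα)·X − ½Σα_i² = 7.7² − ½·26.21 = 46.185.
Planner sets x_i = Σα_j = 7.7 for every i, so X^SO = 3·7.7 = 23.1.
W^SO = (Σα)·X^SO − ½·3·(Σα)² = (3/2)·7.7² = 88.935.
Deadweight loss = W^SO − W^NE = 42.75.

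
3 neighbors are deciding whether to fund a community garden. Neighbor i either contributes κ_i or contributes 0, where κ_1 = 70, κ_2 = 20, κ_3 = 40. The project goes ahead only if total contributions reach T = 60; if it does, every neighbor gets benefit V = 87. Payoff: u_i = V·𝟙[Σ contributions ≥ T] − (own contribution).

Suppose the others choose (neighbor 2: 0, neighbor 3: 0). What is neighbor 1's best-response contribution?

70

Others' total = 0. Contributing 70 brings total to 70 ≥ 60: gain V − κ_1 = 17.
Best response: 70.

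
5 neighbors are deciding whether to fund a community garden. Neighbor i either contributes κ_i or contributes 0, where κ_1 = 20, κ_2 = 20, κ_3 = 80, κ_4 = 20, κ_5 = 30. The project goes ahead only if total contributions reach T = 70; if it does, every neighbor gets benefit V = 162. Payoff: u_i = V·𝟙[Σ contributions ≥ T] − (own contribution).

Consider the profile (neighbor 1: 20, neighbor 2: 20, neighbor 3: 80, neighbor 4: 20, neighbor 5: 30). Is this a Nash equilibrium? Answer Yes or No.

No

Total = 170 ≥ 70: provided.
Neighbor 1 (pledges 20, payoff 142): dropping to 0 → total 150, payoff 162. Profitable deviation.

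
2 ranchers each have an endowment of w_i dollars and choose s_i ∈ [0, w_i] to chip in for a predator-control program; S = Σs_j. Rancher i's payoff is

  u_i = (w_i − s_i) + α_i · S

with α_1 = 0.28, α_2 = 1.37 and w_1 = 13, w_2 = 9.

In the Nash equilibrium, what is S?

9

∂u_i/∂s_i = α_i − 1, so rancher i contributes w_i if α_i > 1, else 0.
α_i > 1 for i ∈ {2}; NE contributions (0, 9), S = 9.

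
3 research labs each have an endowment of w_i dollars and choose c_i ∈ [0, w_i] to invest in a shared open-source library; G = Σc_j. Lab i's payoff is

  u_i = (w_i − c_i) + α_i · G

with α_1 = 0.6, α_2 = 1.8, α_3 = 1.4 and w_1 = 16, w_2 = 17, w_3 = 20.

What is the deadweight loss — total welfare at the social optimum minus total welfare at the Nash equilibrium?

∂u_i/∂c_i = α_i − 1, so lab i contributes w_i if α_i > 1, else 0.
α_i > 1 for i ∈ {2, 3}; NE contributions (0, 17, 20), G = 37.
W^NE = Σw_i − G^NE + (Σα_i)·G^NE = 53 + 2.8·37 = 156.6.
Planner: ∂(Σu_j)/∂c_i = Σα_j − 1 = 2.8 > 0, so everyone contributes w_i; G^SO = 53, W^SO = 53 + 2.8·53 = 201.4.
Deadweight loss = 44.8.

44.8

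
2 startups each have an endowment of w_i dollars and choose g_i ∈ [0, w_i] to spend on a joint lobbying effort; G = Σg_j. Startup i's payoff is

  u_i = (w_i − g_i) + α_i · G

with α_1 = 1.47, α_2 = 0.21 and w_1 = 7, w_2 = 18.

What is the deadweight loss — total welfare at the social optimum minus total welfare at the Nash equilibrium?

∂u_i/∂g_i = α_i − 1, so startup i contributes w_i if α_i > 1, else 0.
α_i > 1 for i ∈ {1}; NE contributions (7, 0), G = 7.
W^NE = Σw_i − G^NE + (Σα_i)·G^NE = 25 + 0.68·7 = 29.76.
Planner: ∂(Σu_j)/∂g_i = Σα_j − 1 = 0.68 > 0, so everyone contributes w_i; G^SO = 25, W^SO = 25 + 0.68·25 = 42.
Deadweight loss = 12.24.

12.24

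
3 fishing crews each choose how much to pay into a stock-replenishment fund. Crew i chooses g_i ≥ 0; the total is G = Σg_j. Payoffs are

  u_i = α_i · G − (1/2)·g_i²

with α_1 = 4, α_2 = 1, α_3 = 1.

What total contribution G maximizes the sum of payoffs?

Planner FOC: ∂(Σu_j)/∂g_i = (Σα_j) − g_i = 0, so g_i^SO = Σα_j = 6 for every i; G^SO = 18.

18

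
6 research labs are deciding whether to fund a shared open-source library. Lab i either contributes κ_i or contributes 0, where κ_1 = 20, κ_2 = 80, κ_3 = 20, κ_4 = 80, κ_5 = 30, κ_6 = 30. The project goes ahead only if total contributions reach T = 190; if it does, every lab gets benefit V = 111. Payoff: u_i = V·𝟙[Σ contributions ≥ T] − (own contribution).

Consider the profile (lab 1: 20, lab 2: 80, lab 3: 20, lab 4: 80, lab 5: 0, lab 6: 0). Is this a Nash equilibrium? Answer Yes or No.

Yes

Total = 200 ≥ 190: provided.
Lab 1 (pledges 20, payoff 91): dropping to 0 → total 180, payoff 0. No gain.
Lab 2 (pledges 80, payoff 31): dropping to 0 → total 120, payoff 0. No gain.
Lab 3 (pledges 20, payoff 91): dropping to 0 → total 180, payoff 0. No gain.
Lab 4 (pledges 80, payoff 31): dropping to 0 → total 120, payoff 0. No gain.
Lab 5 (pledges 0, payoff 111): pledging 30 → total 230, payoff 81. No gain.
Lab 6 (pledges 0, payoff 111): pledging 30 → total 230, payoff 81. No gain.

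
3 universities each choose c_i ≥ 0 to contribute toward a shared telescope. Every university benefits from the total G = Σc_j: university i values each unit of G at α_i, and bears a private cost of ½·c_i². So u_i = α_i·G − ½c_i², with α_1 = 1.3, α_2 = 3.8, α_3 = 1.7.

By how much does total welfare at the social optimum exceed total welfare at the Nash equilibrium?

32.63

University i's FOC: ∂u_i/∂c_i = α_i − c_i = 0, so c_i* = α_i.
NE contributions = (1.3, 3.8, 1.7); G = 6.8.
W^NE = (Σα)·G − ½Σα_i² = 6.8² − ½·19.02 = 36.73.
Planner sets c_i = Σα_j = 6.8 for every i, so G^SO = 3·6.8 = 20.4.
W^SO = (Σα)·G^SO − ½·3·(Σα)² = (3/2)·6.8² = 69.36.
Deadweight loss = W^SO − W^NE = 32.63.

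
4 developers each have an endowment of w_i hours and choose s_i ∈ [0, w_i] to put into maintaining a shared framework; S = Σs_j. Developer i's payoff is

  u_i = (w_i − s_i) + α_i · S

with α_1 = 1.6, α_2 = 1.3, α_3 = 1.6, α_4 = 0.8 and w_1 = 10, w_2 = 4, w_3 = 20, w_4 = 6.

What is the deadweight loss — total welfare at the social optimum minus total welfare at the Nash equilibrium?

∂u_i/∂s_i = α_i − 1, so developer i contributes w_i if α_i > 1, else 0.
α_i > 1 for i ∈ {1, 2, 3}; NE contributions (10, 4, 20, 0), S = 34.
W^NE = Σw_i − S^NE + (Σα_i)·S^NE = 40 + 4.3·34 = 186.2.
Planner: ∂(Σu_j)/∂s_i = Σα_j − 1 = 4.3 > 0, so everyone contributes w_i; S^SO = 40, W^SO = 40 + 4.3·40 = 212.
Deadweight loss = 25.8.

25.8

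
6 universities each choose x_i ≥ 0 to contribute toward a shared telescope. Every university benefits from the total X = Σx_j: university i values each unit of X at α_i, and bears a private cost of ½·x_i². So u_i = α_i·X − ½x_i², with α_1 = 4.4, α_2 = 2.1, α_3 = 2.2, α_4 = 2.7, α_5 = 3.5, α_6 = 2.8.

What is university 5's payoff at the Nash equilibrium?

55.825

University i's FOC: ∂u_i/∂x_i = α_i − x_i = 0, so x_i* = α_i.
NE contributions = (4.4, 2.1, 2.2, 2.7, 3.5, 2.8); X = 17.7.
u_5 = α_5·X − ½·(x_5)² = 3.5·17.7 − ½·3.5² = 55.825.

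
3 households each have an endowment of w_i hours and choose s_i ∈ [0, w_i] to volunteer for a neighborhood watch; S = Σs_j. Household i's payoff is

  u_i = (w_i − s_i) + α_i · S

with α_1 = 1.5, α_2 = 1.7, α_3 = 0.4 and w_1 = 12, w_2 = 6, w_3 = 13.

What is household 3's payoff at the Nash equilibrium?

20.2

∂u_i/∂s_i = α_i − 1, so household i contributes w_i if α_i > 1, else 0.
α_i > 1 for i ∈ {1, 2}; NE contributions (12, 6, 0), S = 18.
u_3 = (13 − 0) + 0.4·18 = 20.2.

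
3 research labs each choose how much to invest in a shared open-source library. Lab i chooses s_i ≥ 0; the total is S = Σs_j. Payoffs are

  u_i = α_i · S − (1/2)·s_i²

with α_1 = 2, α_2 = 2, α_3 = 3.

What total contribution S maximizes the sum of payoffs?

Planner FOC: ∂(Σu_j)/∂s_i = (Σα_j) − s_i = 0, so s_i^SO = Σα_j = 7 for every i; S^SO = 21.

21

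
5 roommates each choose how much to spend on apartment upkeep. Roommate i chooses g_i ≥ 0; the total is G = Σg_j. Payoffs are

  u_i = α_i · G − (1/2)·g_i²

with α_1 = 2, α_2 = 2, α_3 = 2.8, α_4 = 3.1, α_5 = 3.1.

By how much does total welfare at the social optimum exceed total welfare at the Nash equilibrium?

271.03

Roommate i's FOC: ∂u_i/∂g_i = α_i − g_i = 0, so g_i* = α_i.
NE contributions = (2, 2, 2.8, 3.1, 3.1); G = 13.
W^NE = (Σα)·G − ½Σα_i² = 13² − ½·35.06 = 151.47.
Planner sets g_i = Σα_j = 13 for every i, so G^SO = 5·13 = 65.
W^SO = (Σα)·G^SO − ½·5·(Σα)² = (5/2)·13² = 422.5.
Deadweight loss = W^SO − W^NE = 271.03.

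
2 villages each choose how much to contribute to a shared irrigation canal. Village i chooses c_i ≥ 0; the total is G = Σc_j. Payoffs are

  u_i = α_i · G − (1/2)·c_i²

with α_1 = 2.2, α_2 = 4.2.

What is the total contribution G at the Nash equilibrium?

Village i's FOC: ∂u_i/∂c_i = α_i − c_i = 0, so c_i* = α_i.
NE contributions = (2.2, 4.2); G = 6.4.

6.4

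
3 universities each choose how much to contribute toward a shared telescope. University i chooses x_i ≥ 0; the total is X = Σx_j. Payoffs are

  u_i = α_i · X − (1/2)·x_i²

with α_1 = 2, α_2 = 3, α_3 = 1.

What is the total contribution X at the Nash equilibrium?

University i's FOC: ∂u_i/∂x_i = α_i − x_i = 0, so x_i* = α_i.
NE contributions = (2, 3, 1); X = 6.

6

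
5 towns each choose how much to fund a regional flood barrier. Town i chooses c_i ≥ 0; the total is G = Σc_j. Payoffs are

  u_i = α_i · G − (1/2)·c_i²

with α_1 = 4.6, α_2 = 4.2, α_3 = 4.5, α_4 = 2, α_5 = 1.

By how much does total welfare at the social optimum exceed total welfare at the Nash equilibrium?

430.56

Town i's FOC: ∂u_i/∂c_i = α_i − c_i = 0, so c_i* = α_i.
NE contributions = (4.6, 4.2, 4.5, 2, 1); G = 16.3.
W^NE = (Σα)·G − ½Σα_i² = 16.3² − ½·64.05 = 233.665.
Planner sets c_i = Σα_j = 16.3 for every i, so G^SO = 5·16.3 = 81.5.
W^SO = (Σα)·G^SO − ½·5·(Σα)² = (5/2)·16.3² = 664.225.
Deadweight loss = W^SO − W^NE = 430.56.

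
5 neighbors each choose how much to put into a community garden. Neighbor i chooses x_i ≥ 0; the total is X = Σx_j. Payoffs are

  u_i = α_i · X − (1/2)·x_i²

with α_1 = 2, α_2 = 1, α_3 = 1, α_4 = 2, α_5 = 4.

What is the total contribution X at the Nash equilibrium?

Neighbor i's FOC: ∂u_i/∂x_i = α_i − x_i = 0, so x_i* = α_i.
NE contributions = (2, 1, 1, 2, 4); X = 10.

10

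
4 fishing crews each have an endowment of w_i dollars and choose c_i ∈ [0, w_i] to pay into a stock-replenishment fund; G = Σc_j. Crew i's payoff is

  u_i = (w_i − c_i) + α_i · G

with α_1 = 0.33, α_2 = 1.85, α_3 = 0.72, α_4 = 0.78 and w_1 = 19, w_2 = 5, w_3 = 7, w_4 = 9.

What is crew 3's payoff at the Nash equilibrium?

10.6

∂u_i/∂c_i = α_i − 1, so crew i contributes w_i if α_i > 1, else 0.
α_i > 1 for i ∈ {2}; NE contributions (0, 5, 0, 0), G = 5.
u_3 = (7 − 0) + 0.72·5 = 10.6.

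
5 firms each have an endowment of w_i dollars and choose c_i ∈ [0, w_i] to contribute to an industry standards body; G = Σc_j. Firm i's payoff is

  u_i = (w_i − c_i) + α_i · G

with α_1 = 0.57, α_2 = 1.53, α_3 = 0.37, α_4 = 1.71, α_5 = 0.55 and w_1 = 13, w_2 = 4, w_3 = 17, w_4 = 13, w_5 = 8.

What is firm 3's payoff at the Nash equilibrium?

∂u_i/∂c_i = α_i − 1, so firm i contributes w_i if α_i > 1, else 0.
α_i > 1 for i ∈ {2, 4}; NE contributions (0, 4, 0, 13, 0), G = 17.
u_3 = (17 − 0) + 0.37·17 = 23.29.

23.29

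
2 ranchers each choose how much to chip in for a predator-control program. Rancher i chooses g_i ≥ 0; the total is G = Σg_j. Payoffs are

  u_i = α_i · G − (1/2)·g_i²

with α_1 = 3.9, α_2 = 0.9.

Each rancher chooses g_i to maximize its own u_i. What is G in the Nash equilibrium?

4.8

Rancher i's FOC: ∂u_i/∂g_i = α_i − g_i = 0, so g_i* = α_i.
NE contributions = (3.9, 0.9); G = 4.8.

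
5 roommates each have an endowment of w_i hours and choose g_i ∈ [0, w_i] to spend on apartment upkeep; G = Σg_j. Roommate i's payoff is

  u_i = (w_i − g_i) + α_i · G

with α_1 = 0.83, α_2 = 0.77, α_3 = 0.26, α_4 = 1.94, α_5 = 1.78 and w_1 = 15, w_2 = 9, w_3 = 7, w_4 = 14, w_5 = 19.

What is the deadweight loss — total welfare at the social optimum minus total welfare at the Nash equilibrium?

∂u_i/∂g_i = α_i − 1, so roommate i contributes w_i if α_i > 1, else 0.
α_i > 1 for i ∈ {4, 5}; NE contributions (0, 0, 0, 14, 19), G = 33.
W^NE = Σw_i − G^NE + (Σα_i)·G^NE = 64 + 4.58·33 = 215.14.
Planner: ∂(Σu_j)/∂g_i = Σα_j − 1 = 4.58 > 0, so everyone contributes w_i; G^SO = 64, W^SO = 64 + 4.58·64 = 357.12.
Deadweight loss = 141.98.

141.98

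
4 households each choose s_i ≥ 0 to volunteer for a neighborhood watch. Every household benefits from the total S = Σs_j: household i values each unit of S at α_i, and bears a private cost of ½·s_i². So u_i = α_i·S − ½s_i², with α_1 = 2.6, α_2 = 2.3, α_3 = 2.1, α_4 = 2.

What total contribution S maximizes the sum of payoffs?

Planner FOC: ∂(Σu_j)/∂s_i = (Σα_j) − s_i = 0, so s_i^SO = Σα_j = 9 for every i; S^SO = 36.

36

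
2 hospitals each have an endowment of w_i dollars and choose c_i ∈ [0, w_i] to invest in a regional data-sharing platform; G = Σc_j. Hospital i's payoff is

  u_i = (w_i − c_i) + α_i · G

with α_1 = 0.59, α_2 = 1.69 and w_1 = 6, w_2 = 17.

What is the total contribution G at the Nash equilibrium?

∂u_i/∂c_i = α_i − 1, so hospital i contributes w_i if α_i > 1, else 0.
α_i > 1 for i ∈ {2}; NE contributions (0, 17), G = 17.

17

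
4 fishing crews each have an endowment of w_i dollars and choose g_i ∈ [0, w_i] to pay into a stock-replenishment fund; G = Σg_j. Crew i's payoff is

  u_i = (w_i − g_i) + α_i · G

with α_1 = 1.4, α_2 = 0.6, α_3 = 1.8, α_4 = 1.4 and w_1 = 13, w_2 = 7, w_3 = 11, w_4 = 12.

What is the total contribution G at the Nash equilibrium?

∂u_i/∂g_i = α_i − 1, so crew i contributes w_i if α_i > 1, else 0.
α_i > 1 for i ∈ {1, 3, 4}; NE contributions (13, 0, 11, 12), G = 36.

36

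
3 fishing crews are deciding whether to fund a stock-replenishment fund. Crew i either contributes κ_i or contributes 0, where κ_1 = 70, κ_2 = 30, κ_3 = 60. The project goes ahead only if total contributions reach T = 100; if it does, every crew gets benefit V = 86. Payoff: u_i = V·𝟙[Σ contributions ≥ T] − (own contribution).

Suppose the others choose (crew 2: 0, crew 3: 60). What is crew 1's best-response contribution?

70

Others' total = 60. Contributing 70 brings total to 130 ≥ 100: gain V − κ_1 = 16.
Best response: 70.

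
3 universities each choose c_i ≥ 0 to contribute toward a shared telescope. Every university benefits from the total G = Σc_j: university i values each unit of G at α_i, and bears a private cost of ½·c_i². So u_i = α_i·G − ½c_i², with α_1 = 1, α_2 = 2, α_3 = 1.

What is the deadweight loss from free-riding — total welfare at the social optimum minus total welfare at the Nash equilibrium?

University i's FOC: ∂u_i/∂c_i = α_i − c_i = 0, so c_i* = α_i.
NE contributions = (1, 2, 1); G = 4.
W^NE = (Σα)·G − ½Σα_i² = 4² − ½·6 = 13.
Planner sets c_i = Σα_j = 4 for every i, so G^SO = 3·4 = 12.
W^SO = (Σα)·G^SO − ½·3·(Σα)² = (3/2)·4² = 24.
Deadweight loss = W^SO − W^NE = 11.

11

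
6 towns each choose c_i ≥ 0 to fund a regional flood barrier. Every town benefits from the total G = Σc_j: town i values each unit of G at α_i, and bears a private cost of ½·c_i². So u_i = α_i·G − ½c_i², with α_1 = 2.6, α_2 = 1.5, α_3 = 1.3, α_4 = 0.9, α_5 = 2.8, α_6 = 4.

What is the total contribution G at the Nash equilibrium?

13.1

Town i's FOC: ∂u_i/∂c_i = α_i − c_i = 0, so c_i* = α_i.
NE contributions = (2.6, 1.5, 1.3, 0.9, 2.8, 4); G = 13.1.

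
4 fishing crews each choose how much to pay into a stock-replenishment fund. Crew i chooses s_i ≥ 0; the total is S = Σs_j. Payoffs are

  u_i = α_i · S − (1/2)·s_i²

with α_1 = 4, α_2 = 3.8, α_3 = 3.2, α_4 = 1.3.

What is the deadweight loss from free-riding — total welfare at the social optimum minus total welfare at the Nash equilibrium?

172.475

Crew i's FOC: ∂u_i/∂s_i = α_i − s_i = 0, so s_i* = α_i.
NE contributions = (4, 3.8, 3.2, 1.3); S = 12.3.
W^NE = (Σα)·S − ½Σα_i² = 12.3² − ½·42.37 = 130.105.
Planner sets s_i = Σα_j = 12.3 for every i, so S^SO = 4·12.3 = 49.2.
W^SO = (Σα)·S^SO − ½·4·(Σα)² = (4/2)·12.3² = 302.58.
Deadweight loss = W^SO − W^NE = 172.475.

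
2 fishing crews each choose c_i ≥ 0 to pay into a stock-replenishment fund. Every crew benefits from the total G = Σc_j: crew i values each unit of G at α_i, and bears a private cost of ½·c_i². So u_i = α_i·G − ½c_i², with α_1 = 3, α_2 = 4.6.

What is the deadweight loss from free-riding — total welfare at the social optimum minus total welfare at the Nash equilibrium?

Crew i's FOC: ∂u_i/∂c_i = α_i − c_i = 0, so c_i* = α_i.
NE contributions = (3, 4.6); G = 7.6.
W^NE = (Σα)·G − ½Σα_i² = 7.6² − ½·30.16 = 42.68.
Planner sets c_i = Σα_j = 7.6 for every i, so G^SO = 2·7.6 = 15.2.
W^SO = (Σα)·G^SO − ½·2·(Σα)² = (2/2)·7.6² = 57.76.
Deadweight loss = W^SO − W^NE = 15.08.

15.08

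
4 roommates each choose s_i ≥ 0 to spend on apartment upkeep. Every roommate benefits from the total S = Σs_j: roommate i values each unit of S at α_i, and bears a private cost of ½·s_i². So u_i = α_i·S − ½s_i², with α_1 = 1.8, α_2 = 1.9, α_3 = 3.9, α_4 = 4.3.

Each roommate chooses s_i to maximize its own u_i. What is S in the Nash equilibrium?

Roommate i's FOC: ∂u_i/∂s_i = α_i − s_i = 0, so s_i* = α_i.
NE contributions = (1.8, 1.9, 3.9, 4.3); S = 11.9.

11.9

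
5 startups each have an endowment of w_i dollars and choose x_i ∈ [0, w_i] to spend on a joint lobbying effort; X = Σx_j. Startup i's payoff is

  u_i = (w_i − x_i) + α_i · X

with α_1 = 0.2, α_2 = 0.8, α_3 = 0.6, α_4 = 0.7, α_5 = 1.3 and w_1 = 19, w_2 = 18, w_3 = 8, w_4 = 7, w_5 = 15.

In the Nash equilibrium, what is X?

15

∂u_i/∂x_i = α_i − 1, so startup i contributes w_i if α_i > 1, else 0.
α_i > 1 for i ∈ {5}; NE contributions (0, 0, 0, 0, 15), X = 15.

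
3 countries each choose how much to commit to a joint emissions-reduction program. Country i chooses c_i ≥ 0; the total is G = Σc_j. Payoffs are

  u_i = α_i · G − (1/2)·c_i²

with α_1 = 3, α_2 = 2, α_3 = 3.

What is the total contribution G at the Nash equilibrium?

8

Country i's FOC: ∂u_i/∂c_i = α_i − c_i = 0, so c_i* = α_i.
NE contributions = (3, 2, 3); G = 8.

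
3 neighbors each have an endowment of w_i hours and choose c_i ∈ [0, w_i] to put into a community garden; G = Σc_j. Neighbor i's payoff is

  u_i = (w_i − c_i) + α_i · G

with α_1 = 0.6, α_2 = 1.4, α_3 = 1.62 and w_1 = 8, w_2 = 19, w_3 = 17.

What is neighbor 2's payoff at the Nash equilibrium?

50.4

∂u_i/∂c_i = α_i − 1, so neighbor i contributes w_i if α_i > 1, else 0.
α_i > 1 for i ∈ {2, 3}; NE contributions (0, 19, 17), G = 36.
u_2 = (19 − 19) + 1.4·36 = 50.4.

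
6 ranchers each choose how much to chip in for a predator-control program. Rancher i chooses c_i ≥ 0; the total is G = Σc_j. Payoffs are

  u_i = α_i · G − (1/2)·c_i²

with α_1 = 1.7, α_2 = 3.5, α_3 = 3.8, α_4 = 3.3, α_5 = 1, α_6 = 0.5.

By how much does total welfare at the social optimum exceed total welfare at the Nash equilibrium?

401.74

Rancher i's FOC: ∂u_i/∂c_i = α_i − c_i = 0, so c_i* = α_i.
NE contributions = (1.7, 3.5, 3.8, 3.3, 1, 0.5); G = 13.8.
W^NE = (Σα)·G − ½Σα_i² = 13.8² − ½·41.72 = 169.58.
Planner sets c_i = Σα_j = 13.8 for every i, so G^SO = 6·13.8 = 82.8.
W^SO = (Σα)·G^SO − ½·6·(Σα)² = (6/2)·13.8² = 571.32.
Deadweight loss = W^SO − W^NE = 401.74.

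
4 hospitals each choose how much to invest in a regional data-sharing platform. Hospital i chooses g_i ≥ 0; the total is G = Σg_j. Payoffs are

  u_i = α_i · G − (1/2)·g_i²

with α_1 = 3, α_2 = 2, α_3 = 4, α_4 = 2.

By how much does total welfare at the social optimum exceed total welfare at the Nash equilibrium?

Hospital i's FOC: ∂u_i/∂g_i = α_i − g_i = 0, so g_i* = α_i.
NE contributions = (3, 2, 4, 2); G = 11.
W^NE = (Σα)·G − ½Σα_i² = 11² − ½·33 = 104.5.
Planner sets g_i = Σα_j = 11 for every i, so G^SO = 4·11 = 44.
W^SO = (Σα)·G^SO − ½·4·(Σα)² = (4/2)·11² = 242.
Deadweight loss = W^SO − W^NE = 137.5.

137.5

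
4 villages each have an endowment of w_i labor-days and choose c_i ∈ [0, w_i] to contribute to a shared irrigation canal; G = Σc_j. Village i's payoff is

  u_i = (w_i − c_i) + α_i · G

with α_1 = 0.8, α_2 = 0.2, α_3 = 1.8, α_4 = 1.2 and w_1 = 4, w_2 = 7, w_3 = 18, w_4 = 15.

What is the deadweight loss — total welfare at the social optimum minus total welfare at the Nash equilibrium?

∂u_i/∂c_i = α_i − 1, so village i contributes w_i if α_i > 1, else 0.
α_i > 1 for i ∈ {3, 4}; NE contributions (0, 0, 18, 15), G = 33.
W^NE = Σw_i − G^NE + (Σα_i)·G^NE = 44 + 3·33 = 143.
Planner: ∂(Σu_j)/∂c_i = Σα_j − 1 = 3 > 0, so everyone contributes w_i; G^SO = 44, W^SO = 44 + 3·44 = 176.
Deadweight loss = 33.

33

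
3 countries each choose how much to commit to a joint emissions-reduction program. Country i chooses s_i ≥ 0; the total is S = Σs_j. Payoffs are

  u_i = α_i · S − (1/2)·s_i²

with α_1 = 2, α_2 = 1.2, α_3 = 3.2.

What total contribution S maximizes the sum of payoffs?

19.2

Planner FOC: ∂(Σu_j)/∂s_i = (Σα_j) − s_i = 0, so s_i^SO = Σα_j = 6.4 for every i; S^SO = 19.2.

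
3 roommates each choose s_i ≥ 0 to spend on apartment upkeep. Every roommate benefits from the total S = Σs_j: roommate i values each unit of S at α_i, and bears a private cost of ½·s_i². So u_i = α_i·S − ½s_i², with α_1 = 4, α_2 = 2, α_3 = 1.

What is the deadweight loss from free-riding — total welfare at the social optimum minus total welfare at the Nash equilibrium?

35

Roommate i's FOC: ∂u_i/∂s_i = α_i − s_i = 0, so s_i* = α_i.
NE contributions = (4, 2, 1); S = 7.
W^NE = (Σα)·S − ½Σα_i² = 7² − ½·21 = 38.5.
Planner sets s_i = Σα_j = 7 for every i, so S^SO = 3·7 = 21.
W^SO = (Σα)·S^SO − ½·3·(Σα)² = (3/2)·7² = 73.5.
Deadweight loss = W^SO − W^NE = 35.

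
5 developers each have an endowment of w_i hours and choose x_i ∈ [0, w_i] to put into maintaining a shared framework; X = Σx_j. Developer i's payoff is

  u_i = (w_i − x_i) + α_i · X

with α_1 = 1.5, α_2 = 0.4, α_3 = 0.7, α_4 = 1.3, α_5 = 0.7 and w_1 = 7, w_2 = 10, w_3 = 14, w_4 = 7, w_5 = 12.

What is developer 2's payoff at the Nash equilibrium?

15.6

∂u_i/∂x_i = α_i − 1, so developer i contributes w_i if α_i > 1, else 0.
α_i > 1 for i ∈ {1, 4}; NE contributions (7, 0, 0, 7, 0), X = 14.
u_2 = (10 − 0) + 0.4·14 = 15.6.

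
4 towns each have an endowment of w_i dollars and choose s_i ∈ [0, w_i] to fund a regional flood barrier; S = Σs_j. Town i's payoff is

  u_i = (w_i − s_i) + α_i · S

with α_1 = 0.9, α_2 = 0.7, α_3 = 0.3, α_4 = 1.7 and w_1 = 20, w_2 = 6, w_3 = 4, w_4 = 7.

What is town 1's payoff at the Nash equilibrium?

∂u_i/∂s_i = α_i − 1, so town i contributes w_i if α_i > 1, else 0.
α_i > 1 for i ∈ {4}; NE contributions (0, 0, 0, 7), S = 7.
u_1 = (20 − 0) + 0.9·7 = 26.3.

26.3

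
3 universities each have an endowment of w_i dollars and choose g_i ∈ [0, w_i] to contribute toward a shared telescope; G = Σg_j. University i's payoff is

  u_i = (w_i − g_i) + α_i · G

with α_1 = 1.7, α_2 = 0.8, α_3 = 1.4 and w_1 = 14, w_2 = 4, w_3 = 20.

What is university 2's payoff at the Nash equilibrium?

∂u_i/∂g_i = α_i − 1, so university i contributes w_i if α_i > 1, else 0.
α_i > 1 for i ∈ {1, 3}; NE contributions (14, 0, 20), G = 34.
u_2 = (4 − 0) + 0.8·34 = 31.2.

31.2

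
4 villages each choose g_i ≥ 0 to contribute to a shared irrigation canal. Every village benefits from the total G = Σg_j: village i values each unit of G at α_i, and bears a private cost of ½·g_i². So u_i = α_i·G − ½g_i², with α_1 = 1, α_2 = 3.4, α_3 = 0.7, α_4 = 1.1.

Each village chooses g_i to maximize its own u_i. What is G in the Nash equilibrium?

Village i's FOC: ∂u_i/∂g_i = α_i − g_i = 0, so g_i* = α_i.
NE contributions = (1, 3.4, 0.7, 1.1); G = 6.2.

6.2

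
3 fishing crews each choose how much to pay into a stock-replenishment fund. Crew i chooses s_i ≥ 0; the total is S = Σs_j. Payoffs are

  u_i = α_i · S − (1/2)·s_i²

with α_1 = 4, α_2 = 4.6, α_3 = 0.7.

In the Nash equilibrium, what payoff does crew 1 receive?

Crew i's FOC: ∂u_i/∂s_i = α_i − s_i = 0, so s_i* = α_i.
NE contributions = (4, 4.6, 0.7); S = 9.3.
u_1 = α_1·S − ½·(s_1)² = 4·9.3 − ½·4² = 29.2.

29.2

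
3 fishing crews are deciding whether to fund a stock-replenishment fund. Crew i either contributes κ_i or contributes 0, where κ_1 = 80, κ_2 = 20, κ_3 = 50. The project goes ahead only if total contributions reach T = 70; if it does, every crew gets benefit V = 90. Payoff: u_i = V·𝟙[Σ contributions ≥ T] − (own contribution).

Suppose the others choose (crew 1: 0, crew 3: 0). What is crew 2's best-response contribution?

Others' total = 0. Even contributing 20 gives 20 < 70: no benefit either way.
Best response: 0.

0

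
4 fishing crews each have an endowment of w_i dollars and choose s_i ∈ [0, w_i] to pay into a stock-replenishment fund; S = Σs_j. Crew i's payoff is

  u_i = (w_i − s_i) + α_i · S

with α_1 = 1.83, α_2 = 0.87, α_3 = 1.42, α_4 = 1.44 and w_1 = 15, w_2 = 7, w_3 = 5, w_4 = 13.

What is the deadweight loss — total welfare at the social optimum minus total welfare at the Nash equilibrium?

31.92

∂u_i/∂s_i = α_i − 1, so crew i contributes w_i if α_i > 1, else 0.
α_i > 1 for i ∈ {1, 3, 4}; NE contributions (15, 0, 5, 13), S = 33.
W^NE = Σw_i − S^NE + (Σα_i)·S^NE = 40 + 4.56·33 = 190.48.
Planner: ∂(Σu_j)/∂s_i = Σα_j − 1 = 4.56 > 0, so everyone contributes w_i; S^SO = 40, W^SO = 40 + 4.56·40 = 222.4.
Deadweight loss = 31.92.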